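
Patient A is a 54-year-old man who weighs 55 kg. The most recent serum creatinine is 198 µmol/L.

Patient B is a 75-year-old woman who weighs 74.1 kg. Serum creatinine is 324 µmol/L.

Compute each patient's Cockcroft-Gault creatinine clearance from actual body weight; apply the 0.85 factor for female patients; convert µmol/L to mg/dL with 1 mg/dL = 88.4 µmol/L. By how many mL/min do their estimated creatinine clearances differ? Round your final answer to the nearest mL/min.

14 mL/min

Patient A: SCr = 198 / 88.4 = 2.24 mg/dL
Patient A: CrCl = (140 − 54) × 55 / (72 × 2.24) = 4730.0 / 161.28 ≈ 29.3 mL/min
Patient B: SCr = 324 / 88.4 = 3.665 mg/dL
Patient B: CrCl = (140 − 75) × 74.1 / (72 × 3.665) × 0.85 = 4816.5 / 263.88 × 0.85 ≈ 15.5 mL/min
|29.3 − 15.5| = 13.8 mL/min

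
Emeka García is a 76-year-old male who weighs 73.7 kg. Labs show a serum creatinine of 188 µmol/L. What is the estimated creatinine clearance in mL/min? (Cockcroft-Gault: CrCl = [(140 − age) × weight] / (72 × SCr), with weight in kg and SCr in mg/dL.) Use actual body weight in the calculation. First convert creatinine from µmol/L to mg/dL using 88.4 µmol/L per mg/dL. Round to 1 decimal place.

SCr = 188 / 88.4 = 2.127 mg/dL
CrCl = (140 − 76) × 73.7 / (72 × 2.127) = 4716.8 / 153.14 ≈ 30.8 mL/min

30.8 mL/min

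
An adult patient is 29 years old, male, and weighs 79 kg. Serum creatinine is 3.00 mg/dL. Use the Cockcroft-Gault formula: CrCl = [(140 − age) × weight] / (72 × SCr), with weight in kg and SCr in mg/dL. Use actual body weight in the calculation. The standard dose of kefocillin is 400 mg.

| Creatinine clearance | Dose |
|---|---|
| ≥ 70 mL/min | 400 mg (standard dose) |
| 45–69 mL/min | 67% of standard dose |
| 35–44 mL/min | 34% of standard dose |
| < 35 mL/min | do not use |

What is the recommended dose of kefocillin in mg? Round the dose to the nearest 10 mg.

140 mg

CrCl = (140 − 29) × 79 / (72 × 3) = 8769.0 / 216.00 ≈ 40.6 mL/min
CrCl ≈ 41 mL/min → bracket 35–44 mL/min.
34% of 400 mg = 136 mg → 140 mg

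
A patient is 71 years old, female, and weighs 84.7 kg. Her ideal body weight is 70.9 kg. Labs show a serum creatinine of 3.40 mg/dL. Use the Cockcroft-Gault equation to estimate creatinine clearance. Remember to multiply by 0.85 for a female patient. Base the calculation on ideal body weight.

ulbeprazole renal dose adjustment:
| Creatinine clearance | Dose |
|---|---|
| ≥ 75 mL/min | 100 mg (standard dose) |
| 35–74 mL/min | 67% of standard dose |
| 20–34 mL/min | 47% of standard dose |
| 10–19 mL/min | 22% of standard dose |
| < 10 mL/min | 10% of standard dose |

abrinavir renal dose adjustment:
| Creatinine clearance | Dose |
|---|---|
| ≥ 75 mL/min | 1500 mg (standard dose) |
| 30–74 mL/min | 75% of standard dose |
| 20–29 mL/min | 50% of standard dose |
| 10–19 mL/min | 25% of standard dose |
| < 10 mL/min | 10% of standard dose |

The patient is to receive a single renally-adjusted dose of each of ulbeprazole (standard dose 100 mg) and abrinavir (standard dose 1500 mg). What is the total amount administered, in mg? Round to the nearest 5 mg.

CrCl = (140 − 71) × 70.9 / (72 × 3.4) × 0.85 = 4892.1 / 244.80 × 0.85 ≈ 17.0 mL/min
CrCl ≈ 17 mL/min.
ulbeprazole: 10–19 mL/min → 22% of 100 mg = 22 mg.
abrinavir: 10–19 mL/min → 25% of 1500 mg = 375 mg.
Total = 22 + 375 = 397 mg.

395 mg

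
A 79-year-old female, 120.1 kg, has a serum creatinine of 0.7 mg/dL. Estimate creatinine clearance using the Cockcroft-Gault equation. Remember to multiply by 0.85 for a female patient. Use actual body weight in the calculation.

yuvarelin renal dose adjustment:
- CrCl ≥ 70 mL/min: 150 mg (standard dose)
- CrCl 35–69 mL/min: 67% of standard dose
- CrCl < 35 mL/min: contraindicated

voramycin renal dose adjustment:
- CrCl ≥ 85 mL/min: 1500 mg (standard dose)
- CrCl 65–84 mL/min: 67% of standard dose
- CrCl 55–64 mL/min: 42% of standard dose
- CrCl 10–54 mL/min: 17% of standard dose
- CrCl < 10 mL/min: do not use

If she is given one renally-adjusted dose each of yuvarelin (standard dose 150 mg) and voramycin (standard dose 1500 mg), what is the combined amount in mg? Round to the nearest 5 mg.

CrCl = (140 − 79) × 120.1 / (72 × 0.7) × 0.85 = 7326.1 / 50.40 × 0.85 ≈ 123.6 mL/min
CrCl ≈ 124 mL/min.
yuvarelin: ≥ 70 mL/min → 100% of 150 mg = 150 mg.
voramycin: ≥ 85 mL/min → 100% of 1500 mg = 1500 mg.
Total = 150 + 1500 = 1650 mg.

1650 mg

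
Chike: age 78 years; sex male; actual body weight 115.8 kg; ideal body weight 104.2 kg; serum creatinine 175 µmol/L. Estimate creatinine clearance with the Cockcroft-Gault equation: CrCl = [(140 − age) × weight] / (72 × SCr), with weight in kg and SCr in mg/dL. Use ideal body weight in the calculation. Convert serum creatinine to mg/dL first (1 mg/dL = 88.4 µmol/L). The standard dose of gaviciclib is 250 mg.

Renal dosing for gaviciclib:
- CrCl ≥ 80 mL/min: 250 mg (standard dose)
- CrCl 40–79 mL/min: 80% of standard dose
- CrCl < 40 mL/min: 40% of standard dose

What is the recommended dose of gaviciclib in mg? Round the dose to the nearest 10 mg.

200 mg

SCr = 175 / 88.4 = 1.98 mg/dL
CrCl = (140 − 78) × 104.2 / (72 × 1.98) = 6460.4 / 142.56 ≈ 45.3 mL/min
CrCl ≈ 45 mL/min → bracket 40–79 mL/min.
80% of 250 mg = 200 mg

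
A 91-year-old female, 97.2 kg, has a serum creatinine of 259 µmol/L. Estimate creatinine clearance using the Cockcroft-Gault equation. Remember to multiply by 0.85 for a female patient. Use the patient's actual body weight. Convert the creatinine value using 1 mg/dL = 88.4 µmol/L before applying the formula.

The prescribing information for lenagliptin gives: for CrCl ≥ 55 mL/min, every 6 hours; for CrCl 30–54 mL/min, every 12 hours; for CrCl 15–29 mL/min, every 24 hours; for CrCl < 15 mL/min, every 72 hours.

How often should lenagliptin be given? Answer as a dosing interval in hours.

every 24 hours

SCr = 259 / 88.4 = 2.93 mg/dL
CrCl = (140 − 91) × 97.2 / (72 × 2.93) × 0.85 = 4762.8 / 210.96 × 0.85 ≈ 19.2 mL/min
CrCl ≈ 19 mL/min → bracket 15–29 mL/min → every 24 hours.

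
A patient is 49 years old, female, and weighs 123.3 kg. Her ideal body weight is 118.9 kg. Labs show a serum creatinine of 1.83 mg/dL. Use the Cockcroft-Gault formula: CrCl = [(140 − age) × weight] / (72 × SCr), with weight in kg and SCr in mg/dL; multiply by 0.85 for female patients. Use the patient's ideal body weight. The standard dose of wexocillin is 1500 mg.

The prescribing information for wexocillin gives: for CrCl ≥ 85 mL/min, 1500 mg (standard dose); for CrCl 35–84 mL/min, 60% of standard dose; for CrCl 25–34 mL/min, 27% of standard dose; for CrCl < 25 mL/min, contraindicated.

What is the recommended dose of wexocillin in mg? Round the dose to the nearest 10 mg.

900 mg

CrCl = (140 − 49) × 118.9 / (72 × 1.83) × 0.85 = 10819.9 / 131.76 × 0.85 ≈ 69.8 mL/min
CrCl ≈ 70 mL/min → bracket 35–84 mL/min.
60% of 1500 mg = 900 mg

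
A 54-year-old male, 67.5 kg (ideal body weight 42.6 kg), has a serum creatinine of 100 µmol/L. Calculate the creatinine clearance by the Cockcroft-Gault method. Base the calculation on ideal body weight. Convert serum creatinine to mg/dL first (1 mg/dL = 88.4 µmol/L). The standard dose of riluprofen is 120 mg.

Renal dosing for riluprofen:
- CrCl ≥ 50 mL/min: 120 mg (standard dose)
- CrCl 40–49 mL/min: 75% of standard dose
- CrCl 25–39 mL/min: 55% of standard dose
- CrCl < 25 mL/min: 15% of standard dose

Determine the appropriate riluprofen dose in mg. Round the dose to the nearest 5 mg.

90 mg

SCr = 100 / 88.4 = 1.131 mg/dL
CrCl = (140 − 54) × 42.6 / (72 × 1.131) = 3663.6 / 81.43 ≈ 45.0 mL/min
CrCl ≈ 45 mL/min → bracket 40–49 mL/min.
75% of 120 mg = 90 mg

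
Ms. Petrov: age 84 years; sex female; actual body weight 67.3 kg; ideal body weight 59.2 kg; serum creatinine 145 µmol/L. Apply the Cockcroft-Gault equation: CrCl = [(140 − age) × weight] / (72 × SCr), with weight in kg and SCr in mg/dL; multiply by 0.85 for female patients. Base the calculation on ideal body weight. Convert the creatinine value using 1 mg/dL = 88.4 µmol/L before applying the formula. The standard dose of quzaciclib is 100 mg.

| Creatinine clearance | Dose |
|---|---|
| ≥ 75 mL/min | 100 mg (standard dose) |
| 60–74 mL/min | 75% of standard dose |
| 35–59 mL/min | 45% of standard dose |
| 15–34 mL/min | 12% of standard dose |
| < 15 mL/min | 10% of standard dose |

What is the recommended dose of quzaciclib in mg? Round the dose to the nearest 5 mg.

10 mg

SCr = 145 / 88.4 = 1.64 mg/dL
CrCl = (140 − 84) × 59.2 / (72 × 1.64) × 0.85 = 3315.2 / 118.08 × 0.85 ≈ 23.9 mL/min
CrCl ≈ 24 mL/min → bracket 15–34 mL/min.
12% of 100 mg = 12 mg → 10 mg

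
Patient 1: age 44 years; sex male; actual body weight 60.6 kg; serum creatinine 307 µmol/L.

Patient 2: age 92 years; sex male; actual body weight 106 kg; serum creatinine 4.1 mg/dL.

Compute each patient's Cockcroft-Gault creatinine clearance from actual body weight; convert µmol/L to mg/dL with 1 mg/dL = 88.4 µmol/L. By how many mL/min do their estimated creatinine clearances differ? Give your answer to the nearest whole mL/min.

6 mL/min

Patient 1: SCr = 307 / 88.4 = 3.473 mg/dL
Patient 1: CrCl = (140 − 44) × 60.6 / (72 × 3.473) = 5817.6 / 250.06 ≈ 23.3 mL/min
Patient 2: CrCl = (140 − 92) × 106 / (72 × 4.1) = 5088.0 / 295.20 ≈ 17.2 mL/min
|23.3 − 17.2| = 6.1 mL/min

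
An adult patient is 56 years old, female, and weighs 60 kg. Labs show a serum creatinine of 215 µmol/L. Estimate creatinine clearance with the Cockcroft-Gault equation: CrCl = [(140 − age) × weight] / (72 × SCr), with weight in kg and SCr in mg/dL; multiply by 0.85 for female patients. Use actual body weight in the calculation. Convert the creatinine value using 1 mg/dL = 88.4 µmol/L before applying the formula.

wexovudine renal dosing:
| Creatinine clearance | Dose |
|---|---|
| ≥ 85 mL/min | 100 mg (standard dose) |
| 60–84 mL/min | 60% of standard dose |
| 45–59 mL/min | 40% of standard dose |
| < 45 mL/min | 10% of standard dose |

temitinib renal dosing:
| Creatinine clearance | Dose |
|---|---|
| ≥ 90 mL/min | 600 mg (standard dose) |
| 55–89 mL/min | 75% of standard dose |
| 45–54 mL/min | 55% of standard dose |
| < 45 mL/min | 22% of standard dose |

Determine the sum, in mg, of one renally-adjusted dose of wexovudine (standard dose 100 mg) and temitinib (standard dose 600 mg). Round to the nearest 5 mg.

140 mg

SCr = 215 / 88.4 = 2.432 mg/dL
CrCl = (140 − 56) × 60 / (72 × 2.432) × 0.85 = 5040.0 / 175.10 × 0.85 ≈ 24.5 mL/min
CrCl ≈ 24 mL/min.
wexovudine: < 45 mL/min → 10% of 100 mg = 10 mg.
temitinib: < 45 mL/min → 22% of 600 mg = 132 mg.
Total = 10 + 132 = 142 mg.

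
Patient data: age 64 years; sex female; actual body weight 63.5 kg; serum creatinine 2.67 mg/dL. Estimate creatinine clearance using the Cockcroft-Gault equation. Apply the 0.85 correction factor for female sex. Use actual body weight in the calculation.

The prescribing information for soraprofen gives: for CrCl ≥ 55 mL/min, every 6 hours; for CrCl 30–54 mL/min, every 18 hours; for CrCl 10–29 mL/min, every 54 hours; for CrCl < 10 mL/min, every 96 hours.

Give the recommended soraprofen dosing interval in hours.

every 54 hours

CrCl = (140 − 64) × 63.5 / (72 × 2.67) × 0.85 = 4826.0 / 192.24 × 0.85 ≈ 21.3 mL/min
CrCl ≈ 21 mL/min → bracket 10–29 mL/min → every 54 hours.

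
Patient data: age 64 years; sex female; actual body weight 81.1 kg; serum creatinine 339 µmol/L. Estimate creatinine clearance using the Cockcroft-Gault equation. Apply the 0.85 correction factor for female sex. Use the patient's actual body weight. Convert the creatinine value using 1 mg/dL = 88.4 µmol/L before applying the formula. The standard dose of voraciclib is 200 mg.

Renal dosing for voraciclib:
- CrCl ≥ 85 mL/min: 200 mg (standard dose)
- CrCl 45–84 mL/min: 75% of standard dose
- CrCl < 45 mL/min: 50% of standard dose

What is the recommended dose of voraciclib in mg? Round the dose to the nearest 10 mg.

100 mg

SCr = 339 / 88.4 = 3.835 mg/dL
CrCl = (140 − 64) × 81.1 / (72 × 3.835) × 0.85 = 6163.6 / 276.12 × 0.85 ≈ 19.0 mL/min
CrCl ≈ 19 mL/min → bracket < 45 mL/min.
50% of 200 mg = 100 mg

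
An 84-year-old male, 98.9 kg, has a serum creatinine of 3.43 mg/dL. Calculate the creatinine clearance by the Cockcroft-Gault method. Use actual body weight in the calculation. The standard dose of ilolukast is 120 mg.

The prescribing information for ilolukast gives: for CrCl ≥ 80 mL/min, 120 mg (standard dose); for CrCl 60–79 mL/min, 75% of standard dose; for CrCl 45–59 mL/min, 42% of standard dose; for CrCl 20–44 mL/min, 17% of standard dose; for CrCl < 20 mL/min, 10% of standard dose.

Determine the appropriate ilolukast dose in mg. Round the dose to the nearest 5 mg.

20 mg

CrCl = (140 − 84) × 98.9 / (72 × 3.43) = 5538.4 / 246.96 ≈ 22.4 mL/min
CrCl ≈ 22 mL/min → bracket 20–44 mL/min.
17% of 120 mg = 20.4 mg → 20 mg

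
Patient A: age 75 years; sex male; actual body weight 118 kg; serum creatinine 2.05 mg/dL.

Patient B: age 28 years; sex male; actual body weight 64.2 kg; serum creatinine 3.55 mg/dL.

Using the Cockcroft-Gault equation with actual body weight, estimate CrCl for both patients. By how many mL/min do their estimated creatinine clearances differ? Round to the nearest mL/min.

Patient A: CrCl = (140 − 75) × 118 / (72 × 2.05) = 7670.0 / 147.60 ≈ 52.0 mL/min
Patient B: CrCl = (140 − 28) × 64.2 / (72 × 3.55) = 7190.4 / 255.60 ≈ 28.1 mL/min
|52.0 − 28.1| = 23.9 mL/min

24 mL/min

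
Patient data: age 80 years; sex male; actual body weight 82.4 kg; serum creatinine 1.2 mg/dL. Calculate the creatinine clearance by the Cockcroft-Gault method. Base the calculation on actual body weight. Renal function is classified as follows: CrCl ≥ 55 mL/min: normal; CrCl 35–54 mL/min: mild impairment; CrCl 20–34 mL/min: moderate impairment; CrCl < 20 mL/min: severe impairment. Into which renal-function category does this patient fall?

CrCl = (140 − 80) × 82.4 / (72 × 1.2) = 4944.0 / 86.40 ≈ 57.2 mL/min
57 mL/min falls in the 'normal' range.

normal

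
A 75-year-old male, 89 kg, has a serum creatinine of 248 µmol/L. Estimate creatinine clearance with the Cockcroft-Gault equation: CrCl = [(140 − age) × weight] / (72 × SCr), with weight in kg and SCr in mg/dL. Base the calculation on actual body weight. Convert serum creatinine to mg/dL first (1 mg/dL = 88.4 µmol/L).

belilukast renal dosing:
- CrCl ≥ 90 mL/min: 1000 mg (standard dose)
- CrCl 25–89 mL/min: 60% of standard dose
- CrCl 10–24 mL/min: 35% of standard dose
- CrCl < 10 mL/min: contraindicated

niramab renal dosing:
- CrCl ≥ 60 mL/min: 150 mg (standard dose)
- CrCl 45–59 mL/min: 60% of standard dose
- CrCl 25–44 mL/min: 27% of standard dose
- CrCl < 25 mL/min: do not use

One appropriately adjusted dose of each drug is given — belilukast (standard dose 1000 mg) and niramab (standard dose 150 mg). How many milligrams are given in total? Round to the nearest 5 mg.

SCr = 248 / 88.4 = 2.805 mg/dL
CrCl = (140 − 75) × 89 / (72 × 2.805) = 5785.0 / 201.96 ≈ 28.6 mL/min
CrCl ≈ 29 mL/min.
belilukast: 25–89 mL/min → 60% of 1000 mg = 600 mg.
niramab: 25–44 mL/min → 27% of 150 mg = 40.5 mg.
Total = 600 + 40.5 = 640.5 mg.

640 mg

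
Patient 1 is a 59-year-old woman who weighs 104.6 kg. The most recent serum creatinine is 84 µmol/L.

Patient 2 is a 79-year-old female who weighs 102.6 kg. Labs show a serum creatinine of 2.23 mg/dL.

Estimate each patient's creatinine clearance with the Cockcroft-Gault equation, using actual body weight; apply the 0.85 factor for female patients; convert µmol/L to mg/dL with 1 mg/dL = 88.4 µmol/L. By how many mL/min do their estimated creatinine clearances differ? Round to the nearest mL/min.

Patient 1: SCr = 84 / 88.4 = 0.95 mg/dL
Patient 1: CrCl = (140 − 59) × 104.6 / (72 × 0.95) × 0.85 = 8472.6 / 68.40 × 0.85 ≈ 105.3 mL/min
Patient 2: CrCl = (140 − 79) × 102.6 / (72 × 2.23) × 0.85 = 6258.6 / 160.56 × 0.85 ≈ 33.1 mL/min
|105.3 − 33.1| = 72.2 mL/min

72 mL/min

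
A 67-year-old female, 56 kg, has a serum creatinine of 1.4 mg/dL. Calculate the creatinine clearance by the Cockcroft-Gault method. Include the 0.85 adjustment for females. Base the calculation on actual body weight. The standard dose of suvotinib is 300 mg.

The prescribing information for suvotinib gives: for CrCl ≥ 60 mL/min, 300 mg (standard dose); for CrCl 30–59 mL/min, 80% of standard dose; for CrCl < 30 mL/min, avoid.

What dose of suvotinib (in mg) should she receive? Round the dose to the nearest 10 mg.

240 mg

CrCl = (140 − 67) × 56 / (72 × 1.4) × 0.85 = 4088.0 / 100.80 × 0.85 ≈ 34.5 mL/min
CrCl ≈ 34 mL/min → bracket 30–59 mL/min.
80% of 300 mg = 240 mg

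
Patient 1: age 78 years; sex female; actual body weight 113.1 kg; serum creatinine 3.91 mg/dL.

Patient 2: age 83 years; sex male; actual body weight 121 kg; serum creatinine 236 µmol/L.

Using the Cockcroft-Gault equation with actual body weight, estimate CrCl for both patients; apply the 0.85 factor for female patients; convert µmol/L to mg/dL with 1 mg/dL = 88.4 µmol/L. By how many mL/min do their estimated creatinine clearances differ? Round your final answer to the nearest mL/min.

15 mL/min

Patient 1: CrCl = (140 − 78) × 113.1 / (72 × 3.91) × 0.85 = 7012.2 / 281.52 × 0.85 ≈ 21.2 mL/min
Patient 2: SCr = 236 / 88.4 = 2.67 mg/dL
Patient 2: CrCl = (140 − 83) × 121 / (72 × 2.67) = 6897.0 / 192.24 ≈ 35.9 mL/min
|21.2 − 35.9| = 14.7 mL/min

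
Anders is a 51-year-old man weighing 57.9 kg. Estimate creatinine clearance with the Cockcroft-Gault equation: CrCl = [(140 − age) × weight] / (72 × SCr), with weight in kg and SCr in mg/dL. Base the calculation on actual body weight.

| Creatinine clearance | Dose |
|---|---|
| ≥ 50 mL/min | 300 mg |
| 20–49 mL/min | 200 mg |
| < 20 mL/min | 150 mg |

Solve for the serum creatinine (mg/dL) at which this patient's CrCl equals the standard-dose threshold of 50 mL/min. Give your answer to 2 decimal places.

1.43 mg/dL

Standard dose requires CrCl ≥ 50 mL/min.
Set (140 − 51) × 57.9 / (72 × SCr) = 50
SCr = (140 − 51) × 57.9 / (72 × 50) = 1.431 mg/dL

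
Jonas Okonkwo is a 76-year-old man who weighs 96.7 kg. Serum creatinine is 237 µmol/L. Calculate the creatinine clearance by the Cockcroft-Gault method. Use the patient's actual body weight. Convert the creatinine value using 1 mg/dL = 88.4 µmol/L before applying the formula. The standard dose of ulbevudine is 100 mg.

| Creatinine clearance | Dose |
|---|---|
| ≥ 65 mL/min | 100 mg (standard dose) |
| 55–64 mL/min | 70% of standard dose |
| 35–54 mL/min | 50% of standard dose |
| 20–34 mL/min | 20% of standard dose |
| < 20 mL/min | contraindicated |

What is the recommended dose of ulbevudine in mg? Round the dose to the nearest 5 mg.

20 mg

SCr = 237 / 88.4 = 2.681 mg/dL
CrCl = (140 − 76) × 96.7 / (72 × 2.681) = 6188.8 / 193.03 ≈ 32.1 mL/min
CrCl ≈ 32 mL/min → bracket 20–34 mL/min.
20% of 100 mg = 20 mg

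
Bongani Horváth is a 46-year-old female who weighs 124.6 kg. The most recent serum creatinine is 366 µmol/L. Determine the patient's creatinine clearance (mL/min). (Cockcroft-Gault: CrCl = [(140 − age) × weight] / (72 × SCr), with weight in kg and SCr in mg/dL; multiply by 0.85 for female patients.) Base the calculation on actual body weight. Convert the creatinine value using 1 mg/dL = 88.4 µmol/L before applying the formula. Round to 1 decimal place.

33.4 mL/min

SCr = 366 / 88.4 = 4.14 mg/dL
CrCl = (140 − 46) × 124.6 / (72 × 4.14) × 0.85 = 11712.4 / 298.08 × 0.85 ≈ 33.4 mL/min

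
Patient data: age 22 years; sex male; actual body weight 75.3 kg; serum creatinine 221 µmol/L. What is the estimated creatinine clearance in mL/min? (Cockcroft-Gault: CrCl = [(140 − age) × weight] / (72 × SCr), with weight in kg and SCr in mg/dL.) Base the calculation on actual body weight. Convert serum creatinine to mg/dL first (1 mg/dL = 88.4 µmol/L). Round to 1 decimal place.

49.4 mL/min

SCr = 221 / 88.4 = 2.5 mg/dL
CrCl = (140 − 22) × 75.3 / (72 × 2.5) = 8885.4 / 180.00 ≈ 49.4 mL/min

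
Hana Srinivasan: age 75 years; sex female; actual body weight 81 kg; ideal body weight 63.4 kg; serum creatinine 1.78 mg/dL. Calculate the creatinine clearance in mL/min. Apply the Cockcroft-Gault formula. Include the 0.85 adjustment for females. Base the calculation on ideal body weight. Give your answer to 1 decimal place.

27.3 mL/min

CrCl = (140 − 75) × 63.4 / (72 × 1.78) × 0.85 = 4121.0 / 128.16 × 0.85 ≈ 27.3 mL/min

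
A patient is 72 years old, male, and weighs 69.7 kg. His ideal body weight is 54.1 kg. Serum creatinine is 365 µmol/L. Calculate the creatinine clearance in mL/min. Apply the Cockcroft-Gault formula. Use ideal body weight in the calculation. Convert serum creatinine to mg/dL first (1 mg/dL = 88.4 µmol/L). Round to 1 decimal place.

12.4 mL/min

SCr = 365 / 88.4 = 4.129 mg/dL
CrCl = (140 − 72) × 54.1 / (72 × 4.129) = 3678.8 / 297.29 ≈ 12.4 mL/min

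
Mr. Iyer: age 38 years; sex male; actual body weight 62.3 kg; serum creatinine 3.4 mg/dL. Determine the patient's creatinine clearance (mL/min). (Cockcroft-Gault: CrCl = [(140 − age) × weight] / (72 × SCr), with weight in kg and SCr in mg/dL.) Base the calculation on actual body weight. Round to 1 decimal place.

26.0 mL/min

CrCl = (140 − 38) × 62.3 / (72 × 3.4) = 6354.6 / 244.80 ≈ 26.0 mL/min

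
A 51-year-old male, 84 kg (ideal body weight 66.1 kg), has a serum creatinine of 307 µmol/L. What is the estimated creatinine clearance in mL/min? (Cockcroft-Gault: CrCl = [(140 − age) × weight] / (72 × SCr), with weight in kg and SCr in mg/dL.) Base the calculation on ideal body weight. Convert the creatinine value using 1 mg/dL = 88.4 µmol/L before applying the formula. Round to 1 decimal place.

23.5 mL/min

SCr = 307 / 88.4 = 3.473 mg/dL
CrCl = (140 − 51) × 66.1 / (72 × 3.473) = 5882.9 / 250.06 ≈ 23.5 mL/min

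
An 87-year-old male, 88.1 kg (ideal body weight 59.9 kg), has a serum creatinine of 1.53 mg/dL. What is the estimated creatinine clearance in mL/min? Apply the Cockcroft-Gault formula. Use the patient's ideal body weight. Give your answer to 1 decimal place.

28.8 mL/min

CrCl = (140 − 87) × 59.9 / (72 × 1.53) = 3174.7 / 110.16 ≈ 28.8 mL/min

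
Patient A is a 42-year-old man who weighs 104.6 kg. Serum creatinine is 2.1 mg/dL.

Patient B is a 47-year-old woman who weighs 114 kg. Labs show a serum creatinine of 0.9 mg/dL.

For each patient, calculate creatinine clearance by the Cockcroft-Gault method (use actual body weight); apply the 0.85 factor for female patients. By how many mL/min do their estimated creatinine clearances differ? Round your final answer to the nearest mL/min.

Patient A: CrCl = (140 − 42) × 104.6 / (72 × 2.1) = 10250.8 / 151.20 ≈ 67.8 mL/min
Patient B: CrCl = (140 − 47) × 114 / (72 × 0.9) × 0.85 = 10602.0 / 64.80 × 0.85 ≈ 139.1 mL/min
|67.8 − 139.1| = 71.3 mL/min

71 mL/min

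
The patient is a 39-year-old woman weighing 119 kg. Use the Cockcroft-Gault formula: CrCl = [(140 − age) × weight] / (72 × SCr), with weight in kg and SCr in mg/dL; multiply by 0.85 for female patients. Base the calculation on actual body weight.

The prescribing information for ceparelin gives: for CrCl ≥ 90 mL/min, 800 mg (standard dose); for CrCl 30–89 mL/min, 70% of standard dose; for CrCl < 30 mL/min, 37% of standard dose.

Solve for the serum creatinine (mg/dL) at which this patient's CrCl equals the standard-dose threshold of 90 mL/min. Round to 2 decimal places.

1.58 mg/dL

Standard dose requires CrCl ≥ 90 mL/min.
Set (140 − 39) × 119 × 0.85 / (72 × SCr) = 90
SCr = (140 − 39) × 119 × 0.85 / (72 × 90) = 1.577 mg/dL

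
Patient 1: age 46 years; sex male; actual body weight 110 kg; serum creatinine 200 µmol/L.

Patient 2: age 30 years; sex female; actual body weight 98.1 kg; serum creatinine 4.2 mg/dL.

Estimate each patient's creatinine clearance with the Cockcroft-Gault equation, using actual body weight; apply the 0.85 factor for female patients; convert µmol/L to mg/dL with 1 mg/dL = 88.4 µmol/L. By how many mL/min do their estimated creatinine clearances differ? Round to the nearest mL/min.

33 mL/min

Patient 1: SCr = 200 / 88.4 = 2.262 mg/dL
Patient 1: CrCl = (140 − 46) × 110 / (72 × 2.262) = 10340.0 / 162.86 ≈ 63.5 mL/min
Patient 2: CrCl = (140 − 30) × 98.1 / (72 × 4.2) × 0.85 = 10791.0 / 302.40 × 0.85 ≈ 30.3 mL/min
|63.5 − 30.3| = 33.2 mL/min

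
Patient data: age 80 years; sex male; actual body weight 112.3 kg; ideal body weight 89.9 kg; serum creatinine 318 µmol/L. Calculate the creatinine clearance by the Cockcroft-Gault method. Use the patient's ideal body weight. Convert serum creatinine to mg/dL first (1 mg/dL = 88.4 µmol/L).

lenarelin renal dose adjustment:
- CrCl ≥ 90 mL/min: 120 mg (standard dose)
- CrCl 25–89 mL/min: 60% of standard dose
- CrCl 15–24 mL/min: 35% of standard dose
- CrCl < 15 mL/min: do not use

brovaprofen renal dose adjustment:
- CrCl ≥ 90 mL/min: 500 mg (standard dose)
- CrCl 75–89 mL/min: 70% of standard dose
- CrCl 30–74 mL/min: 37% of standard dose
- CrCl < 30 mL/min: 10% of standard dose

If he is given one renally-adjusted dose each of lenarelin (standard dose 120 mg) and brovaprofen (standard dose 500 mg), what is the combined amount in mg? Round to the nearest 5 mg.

90 mg

SCr = 318 / 88.4 = 3.597 mg/dL
CrCl = (140 − 80) × 89.9 / (72 × 3.597) = 5394.0 / 258.98 ≈ 20.8 mL/min
CrCl ≈ 21 mL/min.
lenarelin: 15–24 mL/min → 35% of 120 mg = 42 mg.
brovaprofen: < 30 mL/min → 10% of 500 mg = 50 mg.
Total = 42 + 50 = 92 mg.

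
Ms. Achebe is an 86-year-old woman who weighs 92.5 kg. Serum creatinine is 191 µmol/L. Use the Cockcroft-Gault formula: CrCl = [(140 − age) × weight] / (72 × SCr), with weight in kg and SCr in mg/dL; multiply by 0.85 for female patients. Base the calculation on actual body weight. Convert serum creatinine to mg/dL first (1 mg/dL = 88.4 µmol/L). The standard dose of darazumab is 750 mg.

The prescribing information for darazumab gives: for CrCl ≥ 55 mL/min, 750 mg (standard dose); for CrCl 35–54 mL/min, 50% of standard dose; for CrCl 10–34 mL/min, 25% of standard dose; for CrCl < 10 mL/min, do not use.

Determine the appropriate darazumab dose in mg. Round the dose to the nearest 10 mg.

190 mg

SCr = 191 / 88.4 = 2.161 mg/dL
CrCl = (140 − 86) × 92.5 / (72 × 2.161) × 0.85 = 4995.0 / 155.59 × 0.85 ≈ 27.3 mL/min
CrCl ≈ 27 mL/min → bracket 10–34 mL/min.
25% of 750 mg = 187.5 mg → 190 mg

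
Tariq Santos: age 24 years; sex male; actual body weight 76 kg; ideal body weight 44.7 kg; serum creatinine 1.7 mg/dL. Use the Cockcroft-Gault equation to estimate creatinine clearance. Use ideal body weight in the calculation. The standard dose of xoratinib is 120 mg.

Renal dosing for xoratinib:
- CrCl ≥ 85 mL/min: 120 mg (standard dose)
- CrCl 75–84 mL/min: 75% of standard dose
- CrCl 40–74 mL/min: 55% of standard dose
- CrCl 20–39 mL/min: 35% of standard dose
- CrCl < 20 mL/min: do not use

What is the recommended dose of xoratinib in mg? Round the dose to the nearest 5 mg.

CrCl = (140 − 24) × 44.7 / (72 × 1.7) = 5185.2 / 122.40 ≈ 42.4 mL/min
CrCl ≈ 42 mL/min → bracket 40–74 mL/min.
55% of 120 mg = 66 mg → 65 mg

65 mg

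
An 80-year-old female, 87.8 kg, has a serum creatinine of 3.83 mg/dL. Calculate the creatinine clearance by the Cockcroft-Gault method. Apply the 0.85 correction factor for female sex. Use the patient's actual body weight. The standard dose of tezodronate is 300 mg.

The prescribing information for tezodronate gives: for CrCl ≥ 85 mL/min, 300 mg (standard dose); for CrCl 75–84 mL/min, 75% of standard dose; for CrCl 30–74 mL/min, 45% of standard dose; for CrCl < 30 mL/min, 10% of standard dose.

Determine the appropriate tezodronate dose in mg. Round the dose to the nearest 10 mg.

30 mg

CrCl = (140 − 80) × 87.8 / (72 × 3.83) × 0.85 = 5268.0 / 275.76 × 0.85 ≈ 16.2 mL/min
CrCl ≈ 16 mL/min → bracket < 30 mL/min.
10% of 300 mg = 30 mg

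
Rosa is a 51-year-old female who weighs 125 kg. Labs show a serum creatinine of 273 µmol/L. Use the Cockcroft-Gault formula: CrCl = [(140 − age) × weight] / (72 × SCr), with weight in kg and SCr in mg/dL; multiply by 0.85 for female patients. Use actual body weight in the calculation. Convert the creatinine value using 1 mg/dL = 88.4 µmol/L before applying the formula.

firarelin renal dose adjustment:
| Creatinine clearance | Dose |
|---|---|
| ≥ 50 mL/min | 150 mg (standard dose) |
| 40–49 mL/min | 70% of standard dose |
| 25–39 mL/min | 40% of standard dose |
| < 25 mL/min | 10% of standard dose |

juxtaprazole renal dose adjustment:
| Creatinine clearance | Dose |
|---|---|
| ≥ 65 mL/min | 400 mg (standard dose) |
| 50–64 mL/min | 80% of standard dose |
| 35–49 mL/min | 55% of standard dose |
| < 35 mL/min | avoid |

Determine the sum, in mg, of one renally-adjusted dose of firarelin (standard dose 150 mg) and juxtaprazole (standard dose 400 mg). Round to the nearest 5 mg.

SCr = 273 / 88.4 = 3.088 mg/dL
CrCl = (140 − 51) × 125 / (72 × 3.088) × 0.85 = 11125.0 / 222.34 × 0.85 ≈ 42.5 mL/min
CrCl ≈ 43 mL/min.
firarelin: 40–49 mL/min → 70% of 150 mg = 105 mg.
juxtaprazole: 35–49 mL/min → 55% of 400 mg = 220 mg.
Total = 105 + 220 = 325 mg.

325 mg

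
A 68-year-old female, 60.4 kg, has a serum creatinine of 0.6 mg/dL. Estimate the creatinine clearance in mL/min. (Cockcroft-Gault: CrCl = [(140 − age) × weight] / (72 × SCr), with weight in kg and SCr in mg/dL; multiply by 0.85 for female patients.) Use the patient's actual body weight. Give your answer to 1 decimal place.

CrCl = (140 − 68) × 60.4 / (72 × 0.6) × 0.85 = 4348.8 / 43.20 × 0.85 ≈ 85.6 mL/min

85.6 mL/min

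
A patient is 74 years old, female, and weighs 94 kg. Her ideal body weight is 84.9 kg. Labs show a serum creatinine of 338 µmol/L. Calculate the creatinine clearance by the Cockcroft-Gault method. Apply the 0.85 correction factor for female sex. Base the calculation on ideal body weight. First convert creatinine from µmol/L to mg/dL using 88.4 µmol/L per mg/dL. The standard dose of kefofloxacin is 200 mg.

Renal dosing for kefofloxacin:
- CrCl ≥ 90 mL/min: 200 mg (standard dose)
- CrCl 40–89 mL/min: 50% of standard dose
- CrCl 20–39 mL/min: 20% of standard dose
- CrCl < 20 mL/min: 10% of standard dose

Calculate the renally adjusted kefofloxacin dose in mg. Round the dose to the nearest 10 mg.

SCr = 338 / 88.4 = 3.824 mg/dL
CrCl = (140 − 74) × 84.9 / (72 × 3.824) × 0.85 = 5603.4 / 275.33 × 0.85 ≈ 17.3 mL/min
CrCl ≈ 17 mL/min → bracket < 20 mL/min.
10% of 200 mg = 20 mg

20 mg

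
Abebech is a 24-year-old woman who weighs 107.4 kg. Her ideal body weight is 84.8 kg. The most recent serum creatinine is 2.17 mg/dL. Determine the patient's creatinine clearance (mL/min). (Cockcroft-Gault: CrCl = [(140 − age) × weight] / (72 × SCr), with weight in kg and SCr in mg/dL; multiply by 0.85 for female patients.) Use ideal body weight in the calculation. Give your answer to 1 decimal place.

CrCl = (140 − 24) × 84.8 / (72 × 2.17) × 0.85 = 9836.8 / 156.24 × 0.85 ≈ 53.5 mL/min

53.5 mL/min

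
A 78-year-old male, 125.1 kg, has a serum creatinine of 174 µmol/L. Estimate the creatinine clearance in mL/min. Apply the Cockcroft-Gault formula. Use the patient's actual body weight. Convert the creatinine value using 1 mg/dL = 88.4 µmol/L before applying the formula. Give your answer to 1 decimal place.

SCr = 174 / 88.4 = 1.968 mg/dL
CrCl = (140 − 78) × 125.1 / (72 × 1.968) = 7756.2 / 141.70 ≈ 54.7 mL/min

54.7 mL/min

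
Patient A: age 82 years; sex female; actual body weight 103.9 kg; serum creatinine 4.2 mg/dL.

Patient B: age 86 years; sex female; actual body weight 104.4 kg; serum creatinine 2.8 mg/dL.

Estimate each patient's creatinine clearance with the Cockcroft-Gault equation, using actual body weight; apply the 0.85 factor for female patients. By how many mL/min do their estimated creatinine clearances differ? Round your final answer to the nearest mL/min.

Patient A: CrCl = (140 − 82) × 103.9 / (72 × 4.2) × 0.85 = 6026.2 / 302.40 × 0.85 ≈ 16.9 mL/min
Patient B: CrCl = (140 − 86) × 104.4 / (72 × 2.8) × 0.85 = 5637.6 / 201.60 × 0.85 ≈ 23.8 mL/min
|16.9 − 23.8| = 6.9 mL/min

7 mL/min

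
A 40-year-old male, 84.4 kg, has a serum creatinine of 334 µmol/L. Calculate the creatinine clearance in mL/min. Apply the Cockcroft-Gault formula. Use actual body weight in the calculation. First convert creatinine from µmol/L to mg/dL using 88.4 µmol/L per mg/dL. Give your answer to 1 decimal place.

SCr = 334 / 88.4 = 3.778 mg/dL
CrCl = (140 − 40) × 84.4 / (72 × 3.778) = 8440.0 / 272.02 ≈ 31.0 mL/min

31.0 mL/min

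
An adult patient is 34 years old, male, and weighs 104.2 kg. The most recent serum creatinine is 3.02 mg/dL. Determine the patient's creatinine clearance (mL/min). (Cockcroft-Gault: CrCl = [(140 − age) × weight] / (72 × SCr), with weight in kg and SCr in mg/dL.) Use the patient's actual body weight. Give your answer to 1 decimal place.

CrCl = (140 − 34) × 104.2 / (72 × 3.02) = 11045.2 / 217.44 ≈ 50.8 mL/min

50.8 mL/min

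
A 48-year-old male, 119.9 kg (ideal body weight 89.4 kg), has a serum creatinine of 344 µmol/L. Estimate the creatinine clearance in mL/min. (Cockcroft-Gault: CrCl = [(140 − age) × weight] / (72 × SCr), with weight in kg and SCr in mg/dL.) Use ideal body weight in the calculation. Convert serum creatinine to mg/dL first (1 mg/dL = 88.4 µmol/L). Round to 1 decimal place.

SCr = 344 / 88.4 = 3.891 mg/dL
CrCl = (140 − 48) × 89.4 / (72 × 3.891) = 8224.8 / 280.15 ≈ 29.4 mL/min

29.4 mL/min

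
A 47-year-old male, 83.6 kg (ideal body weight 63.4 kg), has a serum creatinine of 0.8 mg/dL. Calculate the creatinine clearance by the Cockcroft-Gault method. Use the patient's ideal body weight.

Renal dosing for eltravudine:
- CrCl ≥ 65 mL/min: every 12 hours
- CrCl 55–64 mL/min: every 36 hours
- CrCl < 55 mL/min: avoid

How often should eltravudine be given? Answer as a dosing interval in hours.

CrCl = (140 − 47) × 63.4 / (72 × 0.8) = 5896.2 / 57.60 ≈ 102.4 mL/min
CrCl ≈ 102 mL/min → bracket ≥ 65 mL/min → every 12 hours.

every 12 hours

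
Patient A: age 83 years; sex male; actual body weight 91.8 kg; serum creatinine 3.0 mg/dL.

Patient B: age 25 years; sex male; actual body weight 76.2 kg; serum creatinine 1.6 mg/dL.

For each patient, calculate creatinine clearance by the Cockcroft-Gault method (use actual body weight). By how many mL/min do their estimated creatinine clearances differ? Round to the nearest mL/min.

52 mL/min

Patient A: CrCl = (140 − 83) × 91.8 / (72 × 3) = 5232.6 / 216.00 ≈ 24.2 mL/min
Patient B: CrCl = (140 − 25) × 76.2 / (72 × 1.6) = 8763.0 / 115.20 ≈ 76.1 mL/min
|24.2 − 76.1| = 51.9 mL/min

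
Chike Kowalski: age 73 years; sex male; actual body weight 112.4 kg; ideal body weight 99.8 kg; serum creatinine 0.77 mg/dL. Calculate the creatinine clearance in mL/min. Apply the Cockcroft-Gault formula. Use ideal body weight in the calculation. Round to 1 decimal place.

CrCl = (140 − 73) × 99.8 / (72 × 0.77) = 6686.6 / 55.44 ≈ 120.6 mL/min

120.6 mL/min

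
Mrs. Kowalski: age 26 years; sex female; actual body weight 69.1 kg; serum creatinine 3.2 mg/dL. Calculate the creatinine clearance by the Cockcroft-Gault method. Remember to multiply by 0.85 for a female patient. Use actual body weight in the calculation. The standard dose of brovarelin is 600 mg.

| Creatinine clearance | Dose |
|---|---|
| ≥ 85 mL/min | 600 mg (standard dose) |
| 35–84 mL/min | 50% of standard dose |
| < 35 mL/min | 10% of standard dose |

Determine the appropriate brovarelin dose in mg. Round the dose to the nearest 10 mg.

CrCl = (140 − 26) × 69.1 / (72 × 3.2) × 0.85 = 7877.4 / 230.40 × 0.85 ≈ 29.1 mL/min
CrCl ≈ 29 mL/min → bracket < 35 mL/min.
10% of 600 mg = 60 mg

60 mg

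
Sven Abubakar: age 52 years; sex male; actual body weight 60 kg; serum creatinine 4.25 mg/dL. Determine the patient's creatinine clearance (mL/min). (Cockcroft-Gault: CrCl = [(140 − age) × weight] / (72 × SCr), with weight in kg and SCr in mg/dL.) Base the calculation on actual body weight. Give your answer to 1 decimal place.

17.3 mL/min

CrCl = (140 − 52) × 60 / (72 × 4.25) = 5280.0 / 306.00 ≈ 17.3 mL/min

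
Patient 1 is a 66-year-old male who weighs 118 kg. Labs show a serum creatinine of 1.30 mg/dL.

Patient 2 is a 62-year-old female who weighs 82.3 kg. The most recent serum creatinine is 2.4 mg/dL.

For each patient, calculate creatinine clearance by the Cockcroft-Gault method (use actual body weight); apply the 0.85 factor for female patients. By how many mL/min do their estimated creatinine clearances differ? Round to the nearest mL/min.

62 mL/min

Patient 1: CrCl = (140 − 66) × 118 / (72 × 1.3) = 8732.0 / 93.60 ≈ 93.3 mL/min
Patient 2: CrCl = (140 − 62) × 82.3 / (72 × 2.4) × 0.85 = 6419.4 / 172.80 × 0.85 ≈ 31.6 mL/min
|93.3 − 31.6| = 61.7 mL/min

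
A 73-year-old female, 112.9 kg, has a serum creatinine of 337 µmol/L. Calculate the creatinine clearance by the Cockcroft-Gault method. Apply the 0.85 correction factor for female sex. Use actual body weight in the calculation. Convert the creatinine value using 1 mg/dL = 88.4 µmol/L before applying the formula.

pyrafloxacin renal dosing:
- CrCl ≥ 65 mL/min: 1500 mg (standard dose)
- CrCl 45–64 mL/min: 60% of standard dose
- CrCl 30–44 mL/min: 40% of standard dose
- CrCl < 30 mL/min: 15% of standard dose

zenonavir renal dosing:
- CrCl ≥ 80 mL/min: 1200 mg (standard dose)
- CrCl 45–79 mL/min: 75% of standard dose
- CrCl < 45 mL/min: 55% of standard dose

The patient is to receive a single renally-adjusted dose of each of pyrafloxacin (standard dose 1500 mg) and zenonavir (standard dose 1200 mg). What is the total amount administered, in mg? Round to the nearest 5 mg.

885 mg

SCr = 337 / 88.4 = 3.812 mg/dL
CrCl = (140 − 73) × 112.9 / (72 × 3.812) × 0.85 = 7564.3 / 274.46 × 0.85 ≈ 23.4 mL/min
CrCl ≈ 23 mL/min.
pyrafloxacin: < 30 mL/min → 15% of 1500 mg = 225 mg.
zenonavir: < 45 mL/min → 55% of 1200 mg = 660 mg.
Total = 225 + 660 = 885 mg.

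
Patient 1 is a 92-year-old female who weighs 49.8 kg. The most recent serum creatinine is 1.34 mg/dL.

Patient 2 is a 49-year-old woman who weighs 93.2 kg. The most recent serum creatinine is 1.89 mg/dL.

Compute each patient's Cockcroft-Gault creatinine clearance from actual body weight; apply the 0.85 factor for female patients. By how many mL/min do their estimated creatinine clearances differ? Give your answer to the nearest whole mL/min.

Patient 1: CrCl = (140 − 92) × 49.8 / (72 × 1.34) × 0.85 = 2390.4 / 96.48 × 0.85 ≈ 21.1 mL/min
Patient 2: CrCl = (140 − 49) × 93.2 / (72 × 1.89) × 0.85 = 8481.2 / 136.08 × 0.85 ≈ 53.0 mL/min
|21.1 − 53.0| = 31.9 mL/min

32 mL/min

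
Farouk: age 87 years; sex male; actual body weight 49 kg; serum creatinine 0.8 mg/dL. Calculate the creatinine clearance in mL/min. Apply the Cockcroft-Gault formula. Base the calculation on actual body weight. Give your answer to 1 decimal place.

CrCl = (140 − 87) × 49 / (72 × 0.8) = 2597.0 / 57.60 ≈ 45.1 mL/min

45.1 mL/min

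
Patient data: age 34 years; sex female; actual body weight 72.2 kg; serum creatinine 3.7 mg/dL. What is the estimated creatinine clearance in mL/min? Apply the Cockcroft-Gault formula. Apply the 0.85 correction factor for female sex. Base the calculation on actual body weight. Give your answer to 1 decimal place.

CrCl = (140 − 34) × 72.2 / (72 × 3.7) × 0.85 = 7653.2 / 266.40 × 0.85 ≈ 24.4 mL/min

24.4 mL/min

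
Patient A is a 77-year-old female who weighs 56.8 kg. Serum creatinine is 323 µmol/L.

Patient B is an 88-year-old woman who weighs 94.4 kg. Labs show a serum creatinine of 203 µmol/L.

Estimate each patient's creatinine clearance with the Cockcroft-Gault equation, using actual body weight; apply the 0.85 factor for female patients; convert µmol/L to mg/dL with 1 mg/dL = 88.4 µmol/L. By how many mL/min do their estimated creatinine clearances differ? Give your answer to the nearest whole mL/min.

Patient A: SCr = 323 / 88.4 = 3.654 mg/dL
Patient A: CrCl = (140 − 77) × 56.8 / (72 × 3.654) × 0.85 = 3578.4 / 263.09 × 0.85 ≈ 11.6 mL/min
Patient B: SCr = 203 / 88.4 = 2.296 mg/dL
Patient B: CrCl = (140 − 88) × 94.4 / (72 × 2.296) × 0.85 = 4908.8 / 165.31 × 0.85 ≈ 25.2 mL/min
|11.6 − 25.2| = 13.6 mL/min

14 mL/min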